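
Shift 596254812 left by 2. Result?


0b100011100010100010000001011100 << 2 = 0b10001110001010001000000101110000 = 2385019248

2385019248


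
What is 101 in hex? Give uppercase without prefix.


101 = 65 hex

65


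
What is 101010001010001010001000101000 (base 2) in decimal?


101010001010001010001000101000 in decimal = 707306024

707306024


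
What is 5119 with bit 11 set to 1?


5119 | (1 << 11) = 5119 | 2048 = 7167

7167


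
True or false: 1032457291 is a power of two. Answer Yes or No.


0b111101100010100000110001001011. Multiple bits set => No

No


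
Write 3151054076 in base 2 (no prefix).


3151054076 = 10111011110100010100010011111100 in binary

10111011110100010100010011111100


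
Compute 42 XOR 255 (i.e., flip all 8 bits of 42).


42 ^ 255 = 213

213


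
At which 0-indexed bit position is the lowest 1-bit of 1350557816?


0b1010000011111111110000001111000. Lowest set bit at position 3

3


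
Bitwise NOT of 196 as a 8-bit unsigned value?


~0b11000100 = 0b111011 = 59 (8-bit unsigned)

59


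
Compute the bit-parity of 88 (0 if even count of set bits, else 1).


0b1011000 has 3 ones => parity 1

1


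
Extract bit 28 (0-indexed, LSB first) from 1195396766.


0b1000111010000000100111010011110, position 28 = 0

0


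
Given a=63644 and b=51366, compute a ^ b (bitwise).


63644 ^ 51366 = 12346

12346


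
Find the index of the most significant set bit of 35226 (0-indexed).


0b1000100110011010. Highest set bit at position 15

15


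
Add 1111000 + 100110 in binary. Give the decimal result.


1111000 + 100110 = 10011110 = 158

158


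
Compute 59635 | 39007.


0b1110100011110011 | 0b1001100001011111 = 0b1111100011111111 = 63743

63743


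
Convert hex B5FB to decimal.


B5FB hex = 46587 decimal

46587


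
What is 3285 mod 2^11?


3285 & 2047 = 1237

1237


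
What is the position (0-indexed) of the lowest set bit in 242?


0b11110010. Lowest set bit at position 1

1


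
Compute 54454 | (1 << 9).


54454 | (1 << 9) = 54454 | 512 = 54966

54966


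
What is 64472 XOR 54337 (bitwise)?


0b1111101111011000 ^ 0b1101010001000001 = 0b10111110011001 = 12185

12185


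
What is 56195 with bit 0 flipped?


56195 ^ (1 << 0) = 56195 ^ 1 = 56194

56194


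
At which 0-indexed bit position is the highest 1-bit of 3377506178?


0b11001001010100001010011110000010. Highest set bit at position 31

31


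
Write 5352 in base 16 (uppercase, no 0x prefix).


5352 = 14E8 hex

14E8


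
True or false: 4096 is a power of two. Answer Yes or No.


0b1000000000000. Only one bit set => Yes

Yes


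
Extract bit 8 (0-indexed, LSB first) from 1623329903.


0b1100000110000100000110001101111, position 8 = 0

0


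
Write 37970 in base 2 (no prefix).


37970 = 1001010001010010 in binary

1001010001010010


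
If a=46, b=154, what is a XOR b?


46 ^ 154 = 180

180


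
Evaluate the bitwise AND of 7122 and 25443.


0b1101111010010 & 0b110001101100011 = 0b1101000010 = 834

834


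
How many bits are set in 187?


0b10111011 has 6 set bits

6


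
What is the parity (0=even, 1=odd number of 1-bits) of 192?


0b11000000 has 2 ones => parity 0

0


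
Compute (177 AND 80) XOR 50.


Step 1: 177 & 80 = 16
Step 2: 16 ^ 50 = 34

34


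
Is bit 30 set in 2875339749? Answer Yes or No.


0b10101011011000100011001111100101, bit 30 = 0. No

No


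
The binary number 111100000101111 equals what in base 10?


111100000101111 in decimal = 30767

30767


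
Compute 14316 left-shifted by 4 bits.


0b11011111101100 << 4 = 0b110111111011000000 = 229056

229056


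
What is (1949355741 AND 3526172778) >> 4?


Step 1: 1949355741 & 3526172778 = 1344274504
Step 2: 1344274504 >> 4 = 84017156

84017156


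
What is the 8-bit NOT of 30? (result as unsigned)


~0b11110 = 0b11100001 = 225 (8-bit unsigned)

225


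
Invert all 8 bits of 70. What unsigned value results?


70 ^ 255 = 185

185


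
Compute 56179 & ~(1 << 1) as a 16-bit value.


56179 & ~(1 << 1) = 56177

56177


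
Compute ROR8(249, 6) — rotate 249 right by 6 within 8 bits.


Rotate 0b11111001 right by 6 (8-bit) = 0b11100111 = 231

231


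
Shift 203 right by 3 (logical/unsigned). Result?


0b11001011 >> 3 = 0b11001 = 25

25


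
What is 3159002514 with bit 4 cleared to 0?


3159002514 & ~(1 << 4) = 3159002498

3159002498


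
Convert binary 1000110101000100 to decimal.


1000110101000100 in decimal = 36164

36164


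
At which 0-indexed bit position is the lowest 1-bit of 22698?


0b101100010101010. Lowest set bit at position 1

1


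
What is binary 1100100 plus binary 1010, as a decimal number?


1100100 + 1010 = 1101110 = 110

110


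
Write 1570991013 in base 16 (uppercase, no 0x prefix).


1570991013 = 5DA36BA5 hex

5DA36BA5


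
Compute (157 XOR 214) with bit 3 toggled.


Step 1: 157 ^ 214 = 75
Step 2: 75 ^ (1 << 3) = 75 ^ 8 = 67

67


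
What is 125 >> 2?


0b1111101 >> 2 = 0b11111 = 31

31


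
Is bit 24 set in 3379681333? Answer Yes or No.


0b11001001011100011101100000110101, bit 24 = 1. Yes

Yes


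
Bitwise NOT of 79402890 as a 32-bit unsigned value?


~0b100101110111001011110001010 = 0b11111011010001000110100001110101 = 4215564405 (32-bit unsigned)

4215564405


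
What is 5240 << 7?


0b1010001111000 << 7 = 0b10100011110000000000 = 670720

670720


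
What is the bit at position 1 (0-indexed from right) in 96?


0b1100000, position 1 = 0

0


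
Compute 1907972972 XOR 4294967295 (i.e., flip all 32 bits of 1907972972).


1907972972 ^ 4294967295 = 2386994323

2386994323


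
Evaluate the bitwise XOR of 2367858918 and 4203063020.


0b10001101001000101010100011100110 ^ 0b11111010100001011010011011101100 = 0b1110111101001110000111000001010 = 2007436810

2007436810


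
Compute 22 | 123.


0b10110 | 0b1111011 = 0b1111111 = 127

127


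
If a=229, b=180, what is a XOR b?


229 ^ 180 = 81

81


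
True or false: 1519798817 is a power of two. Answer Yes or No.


0b1011010100101100100101000100001. Multiple bits set => No

No


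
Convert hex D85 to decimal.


D85 hex = 3461 decimal

3461


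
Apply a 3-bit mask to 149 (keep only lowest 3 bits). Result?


149 & 7 = 5

5


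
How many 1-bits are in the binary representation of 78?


0b1001110 has 4 set bits

4


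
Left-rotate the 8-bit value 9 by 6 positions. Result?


Rotate 0b1001 left by 6 (8-bit) = 0b1000010 = 66

66


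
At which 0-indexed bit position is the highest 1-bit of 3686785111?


0b11011011101111111110000001010111. Highest set bit at position 31

31


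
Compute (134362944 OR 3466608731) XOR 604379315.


Step 1: 134362944 | 3466608731 = 3466753883
Step 2: 3466753883 ^ 604379315 = 3936645096

3936645096


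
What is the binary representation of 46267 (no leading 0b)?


46267 = 1011010010111011 in binary

1011010010111011


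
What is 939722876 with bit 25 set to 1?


939722876 | (1 << 25) = 939722876 | 33554432 = 973277308

973277308


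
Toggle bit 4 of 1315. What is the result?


1315 ^ (1 << 4) = 1315 ^ 16 = 1331

1331


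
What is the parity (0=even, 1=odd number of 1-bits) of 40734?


0b1001111100011110 has 10 ones => parity 0

0


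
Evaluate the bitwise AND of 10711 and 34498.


0b10100111010111 & 0b1000011011000010 = 0b11000010 = 194

194


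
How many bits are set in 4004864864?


0b11101110101101010110001101100000 has 17 set bits

17


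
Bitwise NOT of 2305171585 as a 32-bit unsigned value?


~0b10001001011001100010000010000001 = 0b1110110100110011101111101111110 = 1989795710 (32-bit unsigned)

1989795710


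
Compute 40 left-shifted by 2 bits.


0b101000 << 2 = 0b10100000 = 160

160


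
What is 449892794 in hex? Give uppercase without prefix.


449892794 = 1AD0D1BA hex

1AD0D1BA


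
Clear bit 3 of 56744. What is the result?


56744 & ~(1 << 3) = 56736

56736


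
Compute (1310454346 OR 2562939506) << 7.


Step 1: 1310454346 | 2562939506 = 3738958458
Step 2: 3738958458 << 7 = 478586682624

478586682624


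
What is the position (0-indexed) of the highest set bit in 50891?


0b1100011011001011. Highest set bit at position 15

15


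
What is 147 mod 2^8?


147 & 255 = 147

147


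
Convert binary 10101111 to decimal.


10101111 in decimal = 175

175


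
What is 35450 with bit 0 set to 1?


35450 | (1 << 0) = 35450 | 1 = 35451

35451


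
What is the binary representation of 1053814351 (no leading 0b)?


1053814351 = 111110110011111110111001001111 in binary

111110110011111110111001001111


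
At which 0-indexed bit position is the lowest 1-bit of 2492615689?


0b10010100100100100100110000001001. Lowest set bit at position 0

0


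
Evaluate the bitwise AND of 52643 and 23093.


0b1100110110100011 & 0b101101000110101 = 0b100100000100001 = 18465

18465


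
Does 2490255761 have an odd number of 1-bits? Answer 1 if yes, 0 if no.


0b10010100011011100100100110010001 has 14 ones => parity 0

0


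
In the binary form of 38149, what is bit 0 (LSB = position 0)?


0b1001010100000101, position 0 = 1

1


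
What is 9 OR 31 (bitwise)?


0b1001 | 0b11111 = 0b11111 = 31

31


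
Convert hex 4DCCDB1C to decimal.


4DCCDB1C hex = 1305271068 decimal

1305271068


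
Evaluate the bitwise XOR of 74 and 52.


0b1001010 ^ 0b110100 = 0b1111110 = 126

126


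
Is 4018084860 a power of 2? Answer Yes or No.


0b11101111011111110001101111111100. Multiple bits set => No

No


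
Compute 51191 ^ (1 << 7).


51191 ^ (1 << 7) = 51191 ^ 128 = 51063

51063


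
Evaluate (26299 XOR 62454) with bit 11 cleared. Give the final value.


Step 1: 26299 ^ 62454 = 38221
Step 2: 38221 & ~(1 << 11) = 38221

38221


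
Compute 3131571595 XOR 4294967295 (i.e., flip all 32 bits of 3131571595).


3131571595 ^ 4294967295 = 1163395700

1163395700


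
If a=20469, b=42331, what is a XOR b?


20469 ^ 42331 = 60078

60078


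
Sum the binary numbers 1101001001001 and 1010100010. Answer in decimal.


1101001001001 + 1010100010 = 1110011101011 = 7403

7403


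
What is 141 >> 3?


0b10001101 >> 3 = 0b10001 = 17

17


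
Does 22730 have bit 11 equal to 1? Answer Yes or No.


0b101100011001010, bit 11 = 1. Yes

Yes


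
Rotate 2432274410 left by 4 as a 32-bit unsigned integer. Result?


Rotate 0b10010000111110011000111111101010 left by 4 (32-bit) = 0b1111100110001111111010101001 = 261684905

261684905


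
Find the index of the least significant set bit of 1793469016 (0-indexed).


0b1101010111001100010101001011000. Lowest set bit at position 3

3


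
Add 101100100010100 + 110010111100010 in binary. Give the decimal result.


101100100010100 + 110010111100010 = 1011111011110110 = 48886

48886


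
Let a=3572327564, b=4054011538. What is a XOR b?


3572327564 ^ 4054011538 = 625879582

625879582


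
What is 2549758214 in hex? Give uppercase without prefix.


2549758214 = 97FA3906 hex

97FA3906


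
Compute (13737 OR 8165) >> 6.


Step 1: 13737 | 8165 = 16365
Step 2: 16365 >> 6 = 255

255


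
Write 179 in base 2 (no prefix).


179 = 10110011 in binary

10110011


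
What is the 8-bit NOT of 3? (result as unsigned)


~0b11 = 0b11111100 = 252 (8-bit unsigned)

252


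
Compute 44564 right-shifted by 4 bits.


0b1010111000010100 >> 4 = 0b101011100001 = 2785

2785


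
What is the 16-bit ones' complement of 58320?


58320 ^ 65535 = 7215

7215


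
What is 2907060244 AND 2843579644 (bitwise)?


0b10101101010001100011100000010100 & 0b10101001011111011001010011111100 = 0b10101001010001000001000000010100 = 2839810068

2839810068


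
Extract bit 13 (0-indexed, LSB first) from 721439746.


0b101011000000000100110000000010, position 13 = 0

0


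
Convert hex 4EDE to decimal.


4EDE hex = 20190 decimal

20190


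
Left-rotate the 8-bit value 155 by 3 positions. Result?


Rotate 0b10011011 left by 3 (8-bit) = 0b11011100 = 220

220


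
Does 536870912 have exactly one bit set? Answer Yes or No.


0b100000000000000000000000000000. Only one bit set => Yes

Yes


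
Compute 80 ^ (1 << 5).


80 ^ (1 << 5) = 80 ^ 32 = 112

112


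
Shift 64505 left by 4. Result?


0b1111101111111001 << 4 = 0b11111011111110010000 = 1032080

1032080


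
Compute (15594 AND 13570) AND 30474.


Step 1: 15594 & 13570 = 13314
Step 2: 13314 & 30474 = 13314

13314


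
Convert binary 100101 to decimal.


100101 in decimal = 37

37


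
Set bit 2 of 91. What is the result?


91 | (1 << 2) = 91 | 4 = 95

95


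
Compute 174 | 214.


0b10101110 | 0b11010110 = 0b11111110 = 254

254


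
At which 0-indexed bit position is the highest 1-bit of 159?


0b10011111. Highest set bit at position 7

7


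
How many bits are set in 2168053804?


0b10000001001110011110000000101100 has 12 set bits

12


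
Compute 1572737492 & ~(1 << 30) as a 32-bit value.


1572737492 & ~(1 << 30) = 498995668

498995668


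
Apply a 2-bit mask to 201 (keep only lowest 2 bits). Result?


201 & 3 = 1

1


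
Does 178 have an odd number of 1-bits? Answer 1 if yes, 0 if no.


0b10110010 has 4 ones => parity 0

0


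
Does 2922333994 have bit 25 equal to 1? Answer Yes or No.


0b10101110001011110100011100101010, bit 25 = 1. Yes

Yes


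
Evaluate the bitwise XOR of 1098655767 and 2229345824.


0b1000001011111000010100000010111 ^ 0b10000100111000010001111000100000 = 0b11000101100111010011011000110111 = 3315414583

3315414583


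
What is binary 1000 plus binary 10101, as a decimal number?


1000 + 10101 = 11101 = 29

29


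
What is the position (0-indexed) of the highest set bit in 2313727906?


0b10001001111010001010111110100010. Highest set bit at position 31

31


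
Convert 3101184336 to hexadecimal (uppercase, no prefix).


3101184336 = B8D85150 hex

B8D85150


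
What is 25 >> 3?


0b11001 >> 3 = 0b11 = 3

3


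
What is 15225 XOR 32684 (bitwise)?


0b11101101111001 ^ 0b111111110101100 = 0b100010011010101 = 17621

17621


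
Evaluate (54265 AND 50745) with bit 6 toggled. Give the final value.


Step 1: 54265 & 50745 = 49721
Step 2: 49721 ^ (1 << 6) = 49721 ^ 64 = 49785

49785


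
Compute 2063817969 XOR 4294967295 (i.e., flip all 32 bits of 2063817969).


2063817969 ^ 4294967295 = 2231149326

2231149326


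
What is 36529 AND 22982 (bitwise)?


0b1000111010110001 & 0b101100111000110 = 0b100010000000 = 2176

2176


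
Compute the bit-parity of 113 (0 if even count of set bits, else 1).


0b1110001 has 4 ones => parity 0

0


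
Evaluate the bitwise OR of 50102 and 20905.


0b1100001110110110 | 0b101000110101001 = 0b1101001110111111 = 54207

54207


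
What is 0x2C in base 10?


2C hex = 44 decimal

44


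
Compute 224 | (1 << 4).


224 | (1 << 4) = 224 | 16 = 240

240


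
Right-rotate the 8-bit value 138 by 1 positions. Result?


Rotate 0b10001010 right by 1 (8-bit) = 0b1000101 = 69

69


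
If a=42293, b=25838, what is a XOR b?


42293 ^ 25838 = 49627

49627


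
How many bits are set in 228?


0b11100100 has 4 set bits

4


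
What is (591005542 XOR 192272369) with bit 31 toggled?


Step 1: 591005542 ^ 192272369 = 676319383
Step 2: 676319383 ^ (1 << 31) = 676319383 ^ 2147483648 = 2823803031

2823803031


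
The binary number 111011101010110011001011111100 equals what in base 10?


111011101010110011001011111100 in decimal = 1001075452

1001075452


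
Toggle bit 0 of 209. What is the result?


209 ^ (1 << 0) = 209 ^ 1 = 208

208


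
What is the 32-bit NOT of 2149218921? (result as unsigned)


~0b10000000000110100111101001101001 = 0b1111111111001011000010110010110 = 2145748374 (32-bit unsigned)

2145748374


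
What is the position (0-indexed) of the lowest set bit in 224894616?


0b1101011001111001111010011000. Lowest set bit at position 3

3


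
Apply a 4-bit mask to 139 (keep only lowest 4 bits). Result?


139 & 15 = 11

11


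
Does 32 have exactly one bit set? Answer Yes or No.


0b100000. Only one bit set => Yes

Yes


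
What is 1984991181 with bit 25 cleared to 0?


1984991181 & ~(1 << 25) = 1951436749

1951436749


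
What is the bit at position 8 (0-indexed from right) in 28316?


0b110111010011100, position 8 = 0

0


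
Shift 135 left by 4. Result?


0b10000111 << 4 = 0b100001110000 = 2160

2160


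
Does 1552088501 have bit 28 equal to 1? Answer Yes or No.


0b1011100100000101111110110110101, bit 28 = 1. Yes

Yes


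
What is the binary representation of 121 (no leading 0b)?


121 = 1111001 in binary

1111001


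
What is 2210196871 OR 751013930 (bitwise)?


0b10000011101111001110110110000111 | 0b101100110000111001000000101010 = 0b10101111111111111111110110101111 = 2952789423

2952789423


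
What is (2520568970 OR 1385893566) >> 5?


Step 1: 2520568970 | 1385893566 = 3602898622
Step 2: 3602898622 >> 5 = 112590581

112590581


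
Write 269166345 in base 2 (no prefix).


269166345 = 10000000010110010011100001001 in binary

10000000010110010011100001001


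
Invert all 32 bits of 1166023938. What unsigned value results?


1166023938 ^ 4294967295 = 3128943357

3128943357


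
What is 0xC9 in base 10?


C9 hex = 201 decimal

201


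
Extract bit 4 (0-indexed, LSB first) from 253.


0b11111101, position 4 = 1

1


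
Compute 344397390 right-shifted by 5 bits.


0b10100100001110001011001001110 >> 5 = 0b101001000011100010110010 = 10762418

10762418


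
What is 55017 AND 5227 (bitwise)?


0b1101011011101001 & 0b1010001101011 = 0b1010001101001 = 5225

5225


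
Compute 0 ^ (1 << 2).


0 ^ (1 << 2) = 0 ^ 4 = 4

4


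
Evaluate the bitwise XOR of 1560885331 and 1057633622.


0b1011101000010010011100001010011 ^ 0b111111000010100011010101010110 = 0b1100010000000110000110100000101 = 1644367109

1644367109


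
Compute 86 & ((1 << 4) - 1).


86 & 15 = 6

6


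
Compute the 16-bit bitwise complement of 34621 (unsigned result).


~0b1000011100111101 = 0b111100011000010 = 30914 (16-bit unsigned)

30914


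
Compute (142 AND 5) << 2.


Step 1: 142 & 5 = 4
Step 2: 4 << 2 = 16

16


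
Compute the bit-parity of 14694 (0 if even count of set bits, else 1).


0b11100101100110 has 8 ones => parity 0

0


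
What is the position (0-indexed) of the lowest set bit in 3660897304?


0b11011010001101001101110000011000. Lowest set bit at position 3

3


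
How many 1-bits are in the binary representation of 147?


0b10010011 has 4 set bits

4


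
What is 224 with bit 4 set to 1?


224 | (1 << 4) = 224 | 16 = 240

240


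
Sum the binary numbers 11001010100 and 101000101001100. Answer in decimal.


11001010100 + 101000101001100 = 101011110100000 = 22432

22432


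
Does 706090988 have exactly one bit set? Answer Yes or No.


0b101010000101100001011111101100. Multiple bits set => No

No


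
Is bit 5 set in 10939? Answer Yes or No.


0b10101010111011, bit 5 = 1. Yes

Yes


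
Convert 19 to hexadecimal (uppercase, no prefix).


19 = 13 hex

13


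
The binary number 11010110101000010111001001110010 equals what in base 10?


11010110101000010111001001110010 in decimal = 3600904818

3600904818


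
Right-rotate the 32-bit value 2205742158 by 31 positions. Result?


Rotate 0b10000011011110001111010001001110 right by 31 (32-bit) = 0b110111100011110100010011101 = 116517021

116517021


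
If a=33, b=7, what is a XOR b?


33 ^ 7 = 38

38


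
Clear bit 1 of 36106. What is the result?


36106 & ~(1 << 1) = 36104

36104


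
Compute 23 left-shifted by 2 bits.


0b10111 << 2 = 0b1011100 = 92

92


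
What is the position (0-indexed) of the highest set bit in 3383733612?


0b11001001101011111010110101101100. Highest set bit at position 31

31


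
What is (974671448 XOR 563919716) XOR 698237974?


Step 1: 974671448 ^ 563919716 = 461698364
Step 2: 461698364 ^ 698237974 = 840610090

840610090


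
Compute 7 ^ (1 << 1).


7 ^ (1 << 1) = 7 ^ 2 = 5

5


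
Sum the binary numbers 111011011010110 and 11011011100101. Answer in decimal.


111011011010110 + 11011011100101 = 1010110110111011 = 44475

44475


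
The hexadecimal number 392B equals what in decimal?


392B hex = 14635 decimal

14635


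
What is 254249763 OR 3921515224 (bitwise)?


0b1111001001111000101100100011 | 0b11101001101111011001001011011000 = 0b11101111101111111001101111111011 = 4022311931

4022311931


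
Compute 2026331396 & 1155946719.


0b1111000110001110101110100000100 & 0b1000100111001100101100011011111 = 0b1000000110001100101100000000100 = 1086740484

1086740484


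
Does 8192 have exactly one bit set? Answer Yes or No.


0b10000000000000. Only one bit set => Yes

Yes


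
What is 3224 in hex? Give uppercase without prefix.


3224 = C98 hex

C98


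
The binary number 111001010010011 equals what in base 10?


111001010010011 in decimal = 29331

29331


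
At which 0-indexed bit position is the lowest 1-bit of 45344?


0b1011000100100000. Lowest set bit at position 5

5


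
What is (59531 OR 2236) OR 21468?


Step 1: 59531 | 2236 = 59583
Step 2: 59583 | 21468 = 64511

64511


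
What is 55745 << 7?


0b1101100111000001 << 7 = 0b11011001110000010000000 = 7135360

7135360


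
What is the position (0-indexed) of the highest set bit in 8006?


0b1111101000110. Highest set bit at position 12

12


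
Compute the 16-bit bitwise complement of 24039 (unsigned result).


~0b101110111100111 = 0b1010001000011000 = 41496 (16-bit unsigned)

41496


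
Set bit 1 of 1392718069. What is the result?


1392718069 | (1 << 1) = 1392718069 | 2 = 1392718071

1392718071


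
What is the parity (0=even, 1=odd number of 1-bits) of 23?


0b10111 has 4 ones => parity 0

0


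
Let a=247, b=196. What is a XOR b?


247 ^ 196 = 51

51


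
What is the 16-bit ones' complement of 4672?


4672 ^ 65535 = 60863

60863


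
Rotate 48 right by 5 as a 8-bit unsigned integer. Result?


Rotate 0b110000 right by 5 (8-bit) = 0b10000001 = 129

129


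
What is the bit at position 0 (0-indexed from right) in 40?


0b101000, position 0 = 0

0


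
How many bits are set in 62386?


0b1111001110110010 has 10 set bits

10


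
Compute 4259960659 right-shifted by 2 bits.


0b11111101111010011101011101010011 >> 2 = 0b111111011110100111010111010100 = 1064990164

1064990164


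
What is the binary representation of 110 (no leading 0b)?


110 = 1101110 in binary

1101110


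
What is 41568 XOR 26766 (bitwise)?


0b1010001001100000 ^ 0b110100010001110 = 0b1100101011101110 = 51950

51950


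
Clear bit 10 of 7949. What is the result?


7949 & ~(1 << 10) = 6925

6925


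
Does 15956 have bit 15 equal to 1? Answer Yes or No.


0b11111001010100, bit 15 = 0. No

No


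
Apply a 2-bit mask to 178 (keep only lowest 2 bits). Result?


178 & 3 = 2

2


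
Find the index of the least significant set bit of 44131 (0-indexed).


0b1010110001100011. Lowest set bit at position 0

0


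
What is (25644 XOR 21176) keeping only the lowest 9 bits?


Step 1: 25644 ^ 21176 = 13972
Step 2: 13972 & 511 = 148

148


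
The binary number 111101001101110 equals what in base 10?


111101001101110 in decimal = 31342

31342


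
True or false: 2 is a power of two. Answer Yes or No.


0b10. Only one bit set => Yes

Yes


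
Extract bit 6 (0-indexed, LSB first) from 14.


0b1110, position 6 = 0

0


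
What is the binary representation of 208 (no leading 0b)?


208 = 11010000 in binary

11010000


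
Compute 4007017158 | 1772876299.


0b11101110110101100011101011000110 | 0b1101001101010111111001000001011 = 0b11101111111111111111101011001111 = 4026530511

4026530511


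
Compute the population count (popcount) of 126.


0b1111110 has 6 set bits

6


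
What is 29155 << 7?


0b111000111100011 << 7 = 0b1110001111000110000000 = 3731840

3731840


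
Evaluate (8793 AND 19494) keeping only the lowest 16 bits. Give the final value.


Step 1: 8793 & 19494 = 0
Step 2: 0 & 65535 = 0

0


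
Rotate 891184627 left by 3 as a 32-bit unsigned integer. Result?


Rotate 0b110101000111100110010111110011 left by 3 (32-bit) = 0b10101000111100110010111110011001 = 2834509721

2834509721


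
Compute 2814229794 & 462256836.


0b10100111101111011011110100100010 & 0b11011100011010111101011000100 = 0b11100011010011100000000000 = 59586560

59586560


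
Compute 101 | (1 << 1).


101 | (1 << 1) = 101 | 2 = 103

103


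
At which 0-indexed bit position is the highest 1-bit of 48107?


0b1011101111101011. Highest set bit at position 15

15


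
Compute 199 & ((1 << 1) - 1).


199 & 1 = 1

1


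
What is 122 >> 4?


0b1111010 >> 4 = 0b111 = 7

7


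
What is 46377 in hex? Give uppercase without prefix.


46377 = B529 hex

B529


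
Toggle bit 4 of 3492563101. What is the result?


3492563101 ^ (1 << 4) = 3492563101 ^ 16 = 3492563085

3492563085


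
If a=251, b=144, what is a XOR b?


251 ^ 144 = 107

107


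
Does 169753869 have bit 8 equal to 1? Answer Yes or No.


0b1010000111100011110100001101, bit 8 = 1. Yes

Yes


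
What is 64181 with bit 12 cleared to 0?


64181 & ~(1 << 12) = 60085

60085


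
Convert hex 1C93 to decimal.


1C93 hex = 7315 decimal

7315


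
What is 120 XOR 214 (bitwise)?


0b1111000 ^ 0b11010110 = 0b10101110 = 174

174


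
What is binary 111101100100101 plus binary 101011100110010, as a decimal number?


111101100100101 + 101011100110010 = 1101001001010111 = 53847

53847


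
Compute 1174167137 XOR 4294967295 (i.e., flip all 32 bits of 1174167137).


1174167137 ^ 4294967295 = 3120800158

3120800158


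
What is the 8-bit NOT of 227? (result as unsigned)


~0b11100011 = 0b11100 = 28 (8-bit unsigned)

28


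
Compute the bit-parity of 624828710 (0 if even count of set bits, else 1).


0b100101001111100010000100100110 has 13 ones => parity 1

1


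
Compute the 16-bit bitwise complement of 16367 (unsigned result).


~0b11111111101111 = 0b1100000000010000 = 49168 (16-bit unsigned)

49168


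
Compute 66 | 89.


0b1000010 | 0b1011001 = 0b1011011 = 91

91


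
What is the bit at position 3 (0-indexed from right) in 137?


0b10001001, position 3 = 1

1


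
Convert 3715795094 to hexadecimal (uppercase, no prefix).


3715795094 = DD7A8896 hex

DD7A8896


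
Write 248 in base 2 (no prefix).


248 = 11111000 in binary

11111000


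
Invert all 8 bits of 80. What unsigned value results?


80 ^ 255 = 175

175


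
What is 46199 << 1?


0b1011010001110111 << 1 = 0b10110100011101110 = 92398

92398


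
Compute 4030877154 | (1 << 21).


4030877154 | (1 << 21) = 4030877154 | 2097152 = 4032974306

4032974306


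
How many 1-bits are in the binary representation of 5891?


0b1011100000011 has 6 set bits

6


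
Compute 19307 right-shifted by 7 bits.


0b100101101101011 >> 7 = 0b10010110 = 150

150


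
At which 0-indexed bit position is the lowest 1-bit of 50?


0b110010. Lowest set bit at position 1

1


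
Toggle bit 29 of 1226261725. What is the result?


1226261725 ^ (1 << 29) = 1226261725 ^ 536870912 = 1763132637

1763132637


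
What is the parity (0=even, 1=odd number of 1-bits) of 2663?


0b101001100111 has 7 ones => parity 1

1


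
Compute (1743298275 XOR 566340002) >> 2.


Step 1: 1743298275 ^ 566340002 = 1177106241
Step 2: 1177106241 >> 2 = 294276560

294276560


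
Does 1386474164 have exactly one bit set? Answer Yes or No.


0b1010010101000111110101010110100. Multiple bits set => No

No


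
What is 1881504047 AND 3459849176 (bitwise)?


0b1110000001001010111100100101111 & 0b11001110001110010001101111011000 = 0b1000000001000010001100100001000 = 1075910920

1075910920


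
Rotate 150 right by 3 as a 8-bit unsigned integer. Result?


Rotate 0b10010110 right by 3 (8-bit) = 0b11010010 = 210

210


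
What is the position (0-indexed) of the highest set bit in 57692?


0b1110000101011100. Highest set bit at position 15

15


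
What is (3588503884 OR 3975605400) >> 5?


Step 1: 3588503884 | 3975605400 = 4260822492
Step 2: 4260822492 >> 5 = 133150702

133150702


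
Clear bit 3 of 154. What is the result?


154 & ~(1 << 3) = 146

146


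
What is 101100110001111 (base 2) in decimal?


101100110001111 in decimal = 22927

22927


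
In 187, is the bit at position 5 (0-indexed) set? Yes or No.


0b10111011, bit 5 = 1. Yes

Yes


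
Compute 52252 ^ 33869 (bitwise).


0b1100110000011100 ^ 0b1000010001001101 = 0b100100001010001 = 18513

18513


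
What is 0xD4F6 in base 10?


D4F6 hex = 54518 decimal

54518


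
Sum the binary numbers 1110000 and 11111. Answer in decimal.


1110000 + 11111 = 10001111 = 143

143


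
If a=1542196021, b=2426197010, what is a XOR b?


1542196021 ^ 2426197010 = 3413172007

3413172007


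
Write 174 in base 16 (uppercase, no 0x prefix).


174 = AE hex

AE


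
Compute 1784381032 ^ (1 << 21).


1784381032 ^ (1 << 21) = 1784381032 ^ 2097152 = 1786478184

1786478184


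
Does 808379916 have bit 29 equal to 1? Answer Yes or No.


0b110000001011101110011000001100, bit 29 = 1. Yes

Yes


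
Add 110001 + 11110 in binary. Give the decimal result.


110001 + 11110 = 1001111 = 79

79


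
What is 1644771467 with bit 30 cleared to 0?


1644771467 & ~(1 << 30) = 571029643

571029643


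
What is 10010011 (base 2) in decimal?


10010011 in decimal = 147

147


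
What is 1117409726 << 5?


0b1000010100110100101000110111110 << 5 = 0b100001010011010010100011011111000000 = 35757111232

35757111232


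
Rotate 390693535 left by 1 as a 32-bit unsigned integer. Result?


Rotate 0b10111010010011000001010011111 left by 1 (32-bit) = 0b101110100100110000010100111110 = 781387070

781387070


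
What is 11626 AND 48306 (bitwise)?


0b10110101101010 & 0b1011110010110010 = 0b10110000100010 = 11298

11298


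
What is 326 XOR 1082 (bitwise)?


0b101000110 ^ 0b10000111010 = 0b10101111100 = 1404

1404


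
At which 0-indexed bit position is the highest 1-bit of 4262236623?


0b11111110000011001001000111001111. Highest set bit at position 31

31


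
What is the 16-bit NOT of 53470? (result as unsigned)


~0b1101000011011110 = 0b10111100100001 = 12065 (16-bit unsigned)

12065


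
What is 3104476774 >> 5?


0b10111001000010101000111001100110 >> 5 = 0b101110010000101010001110011 = 97014899

97014899


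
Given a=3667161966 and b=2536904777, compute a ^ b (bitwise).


3667161966 ^ 2536904777 = 1302489895

1302489895


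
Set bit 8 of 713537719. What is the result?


713537719 | (1 << 8) = 713537719 | 256 = 713537975

713537975


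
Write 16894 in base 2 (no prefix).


16894 = 100000111111110 in binary

100000111111110


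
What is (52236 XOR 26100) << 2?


Step 1: 52236 ^ 26100 = 43512
Step 2: 43512 << 2 = 174048

174048


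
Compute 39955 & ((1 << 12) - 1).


39955 & 4095 = 3091

3091


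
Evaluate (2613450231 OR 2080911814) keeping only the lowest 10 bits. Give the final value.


Step 1: 2613450231 | 2080911814 = 4291704311
Step 2: 4291704311 & 1023 = 503

503


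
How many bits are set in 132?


0b10000100 has 2 set bits

2


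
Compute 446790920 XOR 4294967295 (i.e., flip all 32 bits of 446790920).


446790920 ^ 4294967295 = 3848176375

3848176375


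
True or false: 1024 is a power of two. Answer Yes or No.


0b10000000000. Only one bit set => Yes

Yes


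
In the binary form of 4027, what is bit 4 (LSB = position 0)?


0b111110111011, position 4 = 1

1


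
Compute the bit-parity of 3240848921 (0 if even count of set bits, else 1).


0b11000001001010110110111000011001 has 15 ones => parity 1

1


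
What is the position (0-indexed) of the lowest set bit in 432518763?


0b11001110001111011011001101011. Lowest set bit at position 0

0


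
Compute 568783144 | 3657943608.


0b100001111001101111000100101000 | 0b11011010000001111100101000111000 = 0b11111011111001111111101100111000 = 4226284344

4226284344


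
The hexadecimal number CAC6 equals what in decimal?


CAC6 hex = 51910 decimal

51910


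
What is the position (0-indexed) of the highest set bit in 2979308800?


0b10110001100101001010010100000000. Highest set bit at position 31

31


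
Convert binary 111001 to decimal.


111001 in decimal = 57

57


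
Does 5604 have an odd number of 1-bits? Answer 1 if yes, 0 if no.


0b1010111100100 has 7 ones => parity 1

1


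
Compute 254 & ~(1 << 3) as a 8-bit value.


254 & ~(1 << 3) = 246

246


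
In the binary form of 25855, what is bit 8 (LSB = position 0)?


0b110010011111111, position 8 = 0

0


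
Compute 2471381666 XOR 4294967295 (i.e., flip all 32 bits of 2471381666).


2471381666 ^ 4294967295 = 1823585629

1823585629


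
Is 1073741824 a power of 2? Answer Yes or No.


0b1000000000000000000000000000000. Only one bit set => Yes

Yes


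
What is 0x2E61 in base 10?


2E61 hex = 11873 decimal

11873


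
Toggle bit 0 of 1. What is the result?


1 ^ (1 << 0) = 1 ^ 1 = 0

0


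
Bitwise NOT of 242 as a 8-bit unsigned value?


~0b11110010 = 0b1101 = 13 (8-bit unsigned)

13


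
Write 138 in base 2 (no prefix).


138 = 10001010 in binary

10001010


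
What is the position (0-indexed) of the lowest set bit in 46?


0b101110. Lowest set bit at position 1

1


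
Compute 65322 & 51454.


0b1111111100101010 & 0b1100100011111110 = 0b1100100000101010 = 51242

51242


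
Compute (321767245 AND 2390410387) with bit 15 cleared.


Step 1: 321767245 & 2390410387 = 36226049
Step 2: 36226049 & ~(1 << 15) = 36193281

36193281


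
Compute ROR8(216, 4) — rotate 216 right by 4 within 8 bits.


Rotate 0b11011000 right by 4 (8-bit) = 0b10001101 = 141

141


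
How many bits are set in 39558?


0b1001101010000110 has 7 set bits

7


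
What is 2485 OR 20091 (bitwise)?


0b100110110101 | 0b100111001111011 = 0b100111111111111 = 20479

20479


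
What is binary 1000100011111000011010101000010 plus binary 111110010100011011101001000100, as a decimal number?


1000100011111000011010101000010 + 111110010100011011101001000100 = 10000010110011011110111110000110 = 2194534278

2194534278


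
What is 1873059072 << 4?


0b1101111101001001001110100000000 << 4 = 0b11011111010010010011101000000000000 = 29968945152

29968945152


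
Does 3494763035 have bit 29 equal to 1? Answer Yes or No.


0b11010000010011011101101000011011, bit 29 = 0. No

No


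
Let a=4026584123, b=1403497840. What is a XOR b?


4026584123 ^ 1403497840 = 2745655627

2745655627


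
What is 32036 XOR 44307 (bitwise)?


0b111110100100100 ^ 0b1010110100010011 = 0b1101000000110111 = 53303

53303


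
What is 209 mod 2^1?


209 & 1 = 1

1


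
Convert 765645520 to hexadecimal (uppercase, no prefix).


765645520 = 2DA2D2D0 hex

2DA2D2D0


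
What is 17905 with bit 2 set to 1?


17905 | (1 << 2) = 17905 | 4 = 17909

17909


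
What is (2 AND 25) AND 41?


Step 1: 2 & 25 = 0
Step 2: 0 & 41 = 0

0


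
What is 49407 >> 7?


0b1100000011111111 >> 7 = 0b110000001 = 385

385


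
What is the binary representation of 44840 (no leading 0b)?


44840 = 1010111100101000 in binary

1010111100101000


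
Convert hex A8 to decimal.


A8 hex = 168 decimal

168


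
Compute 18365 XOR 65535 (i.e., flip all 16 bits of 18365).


18365 ^ 65535 = 47170

47170


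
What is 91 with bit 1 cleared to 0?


91 & ~(1 << 1) = 89

89


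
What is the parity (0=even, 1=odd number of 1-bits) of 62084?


0b1111001010000100 has 7 ones => parity 1

1


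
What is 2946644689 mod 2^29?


2946644689 & 536870911 = 262290129

262290129


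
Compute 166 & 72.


0b10100110 & 0b1001000 = 0b0 = 0

0


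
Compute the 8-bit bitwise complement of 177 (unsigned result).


~0b10110001 = 0b1001110 = 78 (8-bit unsigned)

78


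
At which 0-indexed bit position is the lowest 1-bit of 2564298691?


0b10011000110110000001011111000011. Lowest set bit at position 0

0


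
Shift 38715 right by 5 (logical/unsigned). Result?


0b1001011100111011 >> 5 = 0b10010111001 = 1209

1209


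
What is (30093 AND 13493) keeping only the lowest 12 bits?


Step 1: 30093 & 13493 = 13445
Step 2: 13445 & 4095 = 1157

1157


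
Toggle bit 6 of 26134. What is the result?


26134 ^ (1 << 6) = 26134 ^ 64 = 26198

26198


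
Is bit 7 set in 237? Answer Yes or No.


0b11101101, bit 7 = 1. Yes

Yes


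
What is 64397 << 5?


0b1111101110001101 << 5 = 0b111110111000110100000 = 2060704

2060704


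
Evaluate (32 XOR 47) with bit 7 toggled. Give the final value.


Step 1: 32 ^ 47 = 15
Step 2: 15 ^ (1 << 7) = 15 ^ 128 = 143

143


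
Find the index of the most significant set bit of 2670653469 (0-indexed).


0b10011111001011101111000000011101. Highest set bit at position 31

31


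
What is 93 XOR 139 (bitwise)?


0b1011101 ^ 0b10001011 = 0b11010110 = 214

214


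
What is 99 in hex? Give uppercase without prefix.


99 = 63 hex

63


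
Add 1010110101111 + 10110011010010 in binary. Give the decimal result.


1010110101111 + 10110011010010 = 100001010000001 = 17025

17025


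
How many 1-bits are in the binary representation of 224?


0b11100000 has 3 set bits

3


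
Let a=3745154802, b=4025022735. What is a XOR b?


3745154802 ^ 4025022735 = 819101693

819101693


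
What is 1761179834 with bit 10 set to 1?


1761179834 | (1 << 10) = 1761179834 | 1024 = 1761180858

1761180858


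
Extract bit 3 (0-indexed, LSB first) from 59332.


0b1110011111000100, position 3 = 0

0


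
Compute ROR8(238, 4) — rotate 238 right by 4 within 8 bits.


Rotate 0b11101110 right by 4 (8-bit) = 0b11101110 = 238

238


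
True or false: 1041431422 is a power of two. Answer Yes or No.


0b111110000100101111101101111110. Multiple bits set => No

No


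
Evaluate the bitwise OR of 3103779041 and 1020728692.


0b10111000111111111110100011100001 | 0b111100110101110001010101110100 = 0b10111100111111111111110111110101 = 3170893301

3170893301


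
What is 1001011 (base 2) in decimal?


1001011 in decimal = 75

75


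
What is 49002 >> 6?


0b1011111101101010 >> 6 = 0b1011111101 = 765

765
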